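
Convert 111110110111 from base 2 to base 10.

Sum of powers of 2 for each 1-bit:
2^0 + 2^1 + 2^2 + 2^4 + 2^5 + 2^7 + 2^8 + 2^9 + 2^10 + 2^11
= 1 + 2 + 4 + 16 + 32 + 128 + 256 + 512 + 1024 + 2048
= 4023



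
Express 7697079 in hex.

Using repeated division by 16 (digits 10–15 are A–F):
7697079 ÷ 16 = 481067 remainder 7
481067 ÷ 16 = 30066 remainder 11 (B)
30066 ÷ 16 = 1879 remainder 2
1879 ÷ 16 = 117 remainder 7
117 ÷ 16 = 7 remainder 5
7 ÷ 16 = 0 remainder 7
Reading remainders bottom to top: 7572B7



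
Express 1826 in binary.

Using repeated division by 2:
1826 ÷ 2 = 913 remainder 0
913 ÷ 2 = 456 remainder 1
456 ÷ 2 = 228 remainder 0
228 ÷ 2 = 114 remainder 0
114 ÷ 2 = 57 remainder 0
57 ÷ 2 = 28 remainder 1
28 ÷ 2 = 14 remainder 0
14 ÷ 2 = 7 remainder 0
7 ÷ 2 = 3 remainder 1
3 ÷ 2 = 1 remainder 1
1 ÷ 2 = 0 remainder 1
Reading remainders bottom to top: 11100100010



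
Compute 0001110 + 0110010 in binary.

Add column by column from the right: bit + bit + carry-in; write the sum mod 2, carry 1 when the sum is 2 or 3.
carry:  1111100
        0001110
+       0110010
---------------
       01000000
(the carry out of the leftmost column, 0, becomes the leading bit)
Decimal check:
  0001110 = 8 + 4 + 2 = 14
  0110010 = 32 + 16 + 2 = 50
  14 + 50 = 64, and 01000000 = 64 ✓



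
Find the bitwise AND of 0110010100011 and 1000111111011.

AND: 1 only when both bits are 1
  0110010100011
& 1000111111011
---------------
  0000010100011
Decimal: 3235 & 4603 = 163



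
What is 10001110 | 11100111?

OR: 1 when either bit is 1
  10001110
| 11100111
----------
  11101111
Decimal: 142 | 231 = 239



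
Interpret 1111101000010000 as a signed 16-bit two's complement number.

Binary: 1111101000010000
Sign bit: 1 (negative)
Invert: 0000010111101111
Add 1:  0000010111110000
Magnitude: 0000010111110000 = 1024 + 256 + 128 + 64 + 32 + 16 = 1520
Value: -1520



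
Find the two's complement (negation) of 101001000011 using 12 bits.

Original (sign bit 1, negative): 101001000011
Step 1 - Invert all bits: 010110111100
Step 2 - Add 1: 010110111101
Verification: 101001000011 + 010110111101 = 1000000000000; discarding the end carry (carry out of the top bit) leaves the 12-bit value 000000000000, as required for x + (-x)



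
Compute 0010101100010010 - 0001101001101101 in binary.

Method 1 - Direct subtraction (column by column from the right: bit − bit − borrow-in; if negative, add 2 and borrow 1 from the next column):
borrow: 0010000111011010
        0010101100010010
-       0001101001101101
------------------------
        0001000010100101

Method 2 - Add two's complement:
Two's complement of 0001101001101101: invert → 1110010110010010, add 1 → 1110010110010011
  0010101100010010
+ 1110010110010011
------------------
 10001000010100101  (end carry out of the top bit = 1)
Discarding the end carry: 0001000010100101
Decimal check:
  0010101100010010 = 8192 + 2048 + 512 + 256 + 16 + 2 = 11026
  0001101001101101 = 4096 + 2048 + 512 + 64 + 32 + 8 + 4 + 1 = 6765
  11026 - 6765 = 4261, and 0001000010100101 = 4096 + 128 + 32 + 4 + 1 = 4261 ✓



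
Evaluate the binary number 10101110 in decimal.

Sum of powers of 2 for each 1-bit:
2^1 + 2^2 + 2^3 + 2^5 + 2^7
= 2 + 4 + 8 + 32 + 128
= 174



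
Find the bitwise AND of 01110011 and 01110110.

AND: 1 only when both bits are 1
  01110011
& 01110110
----------
  01110010
Decimal: 115 & 118 = 114



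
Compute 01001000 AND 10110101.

AND: 1 only when both bits are 1
  01001000
& 10110101
----------
  00000000
Decimal: 72 & 181 = 0



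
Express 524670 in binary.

Using repeated division by 2:
524670 ÷ 2 = 262335 remainder 0
262335 ÷ 2 = 131167 remainder 1
131167 ÷ 2 = 65583 remainder 1
65583 ÷ 2 = 32791 remainder 1
32791 ÷ 2 = 16395 remainder 1
16395 ÷ 2 = 8197 remainder 1
8197 ÷ 2 = 4098 remainder 1
4098 ÷ 2 = 2049 remainder 0
2049 ÷ 2 = 1024 remainder 1
1024 ÷ 2 = 512 remainder 0
512 ÷ 2 = 256 remainder 0
256 ÷ 2 = 128 remainder 0
128 ÷ 2 = 64 remainder 0
64 ÷ 2 = 32 remainder 0
32 ÷ 2 = 16 remainder 0
16 ÷ 2 = 8 remainder 0
8 ÷ 2 = 4 remainder 0
4 ÷ 2 = 2 remainder 0
2 ÷ 2 = 1 remainder 0
1 ÷ 2 = 0 remainder 1
Reading remainders bottom to top: 10000000000101111110



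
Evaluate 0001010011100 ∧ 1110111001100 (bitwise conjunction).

AND: 1 only when both bits are 1
  0001010011100
& 1110111001100
---------------
  0000010001100
Decimal: 668 & 7628 = 140



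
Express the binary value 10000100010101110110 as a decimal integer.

Sum of powers of 2 for each 1-bit:
2^1 + 2^2 + 2^4 + 2^5 + 2^6 + 2^8 + 2^10 + 2^14 + 2^19
= 2 + 4 + 16 + 32 + 64 + 256 + 1024 + 16384 + 524288
= 542070



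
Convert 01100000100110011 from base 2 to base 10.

Sum of powers of 2 for each 1-bit:
2^0 + 2^1 + 2^4 + 2^5 + 2^8 + 2^14 + 2^15
= 1 + 2 + 16 + 32 + 256 + 16384 + 32768
= 49459



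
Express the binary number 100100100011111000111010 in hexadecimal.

Group into 4-bit nibbles from right:
  1001 = 9
  0010 = 2
  0011 = 3
  1110 = E
  0011 = 3
  1010 = A
Result: 923E3A



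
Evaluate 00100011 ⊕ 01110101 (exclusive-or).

XOR: 1 when bits differ
  00100011
^ 01110101
----------
  01010110
Decimal: 35 ^ 117 = 86



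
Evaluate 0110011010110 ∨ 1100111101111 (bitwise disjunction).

OR: 1 when either bit is 1
  0110011010110
| 1100111101111
---------------
  1110111111111
Decimal: 3286 | 6639 = 7679



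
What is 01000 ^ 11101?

XOR: 1 when bits differ
  01000
^ 11101
-------
  10101
Decimal: 8 ^ 29 = 21



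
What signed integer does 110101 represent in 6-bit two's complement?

Binary: 110101
Sign bit: 1 (negative)
Invert: 001010
Add 1:  001011
Magnitude: 001011 = 8 + 2 + 1 = 11
Value: -11



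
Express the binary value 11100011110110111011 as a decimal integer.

Sum of powers of 2 for each 1-bit:
2^0 + 2^1 + 2^3 + 2^4 + 2^5 + 2^7 + 2^8 + 2^10 + 2^11 + 2^12 + 2^13 + 2^17 + 2^18 + 2^19
= 1 + 2 + 8 + 16 + 32 + 128 + 256 + 1024 + 2048 + 4096 + 8192 + 131072 + 262144 + 524288
= 933307



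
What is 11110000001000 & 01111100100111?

AND: 1 only when both bits are 1
  11110000001000
& 01111100100111
----------------
  01110000000000
Decimal: 15368 & 7975 = 7168



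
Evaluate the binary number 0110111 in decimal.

Sum of powers of 2 for each 1-bit:
2^0 + 2^1 + 2^2 + 2^4 + 2^5
= 1 + 2 + 4 + 16 + 32
= 55



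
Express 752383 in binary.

Using repeated division by 2:
752383 ÷ 2 = 376191 remainder 1
376191 ÷ 2 = 188095 remainder 1
188095 ÷ 2 = 94047 remainder 1
94047 ÷ 2 = 47023 remainder 1
47023 ÷ 2 = 23511 remainder 1
23511 ÷ 2 = 11755 remainder 1
11755 ÷ 2 = 5877 remainder 1
5877 ÷ 2 = 2938 remainder 1
2938 ÷ 2 = 1469 remainder 0
1469 ÷ 2 = 734 remainder 1
734 ÷ 2 = 367 remainder 0
367 ÷ 2 = 183 remainder 1
183 ÷ 2 = 91 remainder 1
91 ÷ 2 = 45 remainder 1
45 ÷ 2 = 22 remainder 1
22 ÷ 2 = 11 remainder 0
11 ÷ 2 = 5 remainder 1
5 ÷ 2 = 2 remainder 1
2 ÷ 2 = 1 remainder 0
1 ÷ 2 = 0 remainder 1
Reading remainders bottom to top: 10110111101011111111



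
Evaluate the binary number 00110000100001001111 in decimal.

Sum of powers of 2 for each 1-bit:
2^0 + 2^1 + 2^2 + 2^3 + 2^6 + 2^11 + 2^16 + 2^17
= 1 + 2 + 4 + 8 + 64 + 2048 + 65536 + 131072
= 198735



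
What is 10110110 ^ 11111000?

XOR: 1 when bits differ
  10110110
^ 11111000
----------
  01001110
Decimal: 182 ^ 248 = 78



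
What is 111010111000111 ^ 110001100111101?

XOR: 1 when bits differ
  111010111000111
^ 110001100111101
-----------------
  001011011111010
Decimal: 30151 ^ 25405 = 5882



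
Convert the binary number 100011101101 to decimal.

Sum of powers of 2 for each 1-bit:
2^0 + 2^2 + 2^3 + 2^5 + 2^6 + 2^7 + 2^11
= 1 + 4 + 8 + 32 + 64 + 128 + 2048
= 2285



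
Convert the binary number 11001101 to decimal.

Sum of powers of 2 for each 1-bit:
2^0 + 2^2 + 2^3 + 2^6 + 2^7
= 1 + 4 + 8 + 64 + 128
= 205



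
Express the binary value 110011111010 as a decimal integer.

Sum of powers of 2 for each 1-bit:
2^1 + 2^3 + 2^4 + 2^5 + 2^6 + 2^7 + 2^10 + 2^11
= 2 + 8 + 16 + 32 + 64 + 128 + 1024 + 2048
= 3322



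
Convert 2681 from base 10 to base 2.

Using repeated division by 2:
2681 ÷ 2 = 1340 remainder 1
1340 ÷ 2 = 670 remainder 0
670 ÷ 2 = 335 remainder 0
335 ÷ 2 = 167 remainder 1
167 ÷ 2 = 83 remainder 1
83 ÷ 2 = 41 remainder 1
41 ÷ 2 = 20 remainder 1
20 ÷ 2 = 10 remainder 0
10 ÷ 2 = 5 remainder 0
5 ÷ 2 = 2 remainder 1
2 ÷ 2 = 1 remainder 0
1 ÷ 2 = 0 remainder 1
Reading remainders bottom to top: 101001111001



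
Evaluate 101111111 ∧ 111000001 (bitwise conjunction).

AND: 1 only when both bits are 1
  101111111
& 111000001
-----------
  101000001
Decimal: 383 & 449 = 321



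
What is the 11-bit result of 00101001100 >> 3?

Original: 00101001100 (decimal 332)
Shift right by 3 positions
Drop the 3 low bits; fill with zeros on the left
Result: 00000101001 (decimal 41)
Equivalent: 332 >> 3 = 332 ÷ 2^3 = 41



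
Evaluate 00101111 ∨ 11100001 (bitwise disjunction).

OR: 1 when either bit is 1
  00101111
| 11100001
----------
  11101111
Decimal: 47 | 225 = 239



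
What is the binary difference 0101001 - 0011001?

Method 1 - Direct subtraction (column by column from the right: bit − bit − borrow-in; if negative, add 2 and borrow 1 from the next column):
borrow: 0100000
        0101001
-       0011001
---------------
        0010000

Method 2 - Add two's complement:
Two's complement of 0011001: invert → 1100110, add 1 → 1100111
  0101001
+ 1100111
---------
 10010000  (end carry out of the top bit = 1)
Discarding the end carry: 0010000
Decimal check:
  0101001 = 32 + 8 + 1 = 41
  0011001 = 16 + 8 + 1 = 25
  41 - 25 = 16, and 0010000 = 16 ✓



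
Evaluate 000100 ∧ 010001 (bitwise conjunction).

AND: 1 only when both bits are 1
  000100
& 010001
--------
  000000
Decimal: 4 & 17 = 0



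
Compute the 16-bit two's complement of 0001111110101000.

Original: 0001111110101000
Step 1 - Invert all bits: 1110000001010111
Step 2 - Add 1: 1110000001011000
Verification: 0001111110101000 + 1110000001011000 = 10000000000000000; discarding the end carry (carry out of the top bit) leaves the 16-bit value 0000000000000000, as required for x + (-x)



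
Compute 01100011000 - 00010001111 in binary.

Method 1 - Direct subtraction (column by column from the right: bit − bit − borrow-in; if negative, add 2 and borrow 1 from the next column):
borrow: 00100011110
        01100011000
-       00010001111
-------------------
        01010001001

Method 2 - Add two's complement:
Two's complement of 00010001111: invert → 11101110000, add 1 → 11101110001
  01100011000
+ 11101110001
-------------
 101010001001  (end carry out of the top bit = 1)
Discarding the end carry: 01010001001
Decimal check:
  01100011000 = 512 + 256 + 16 + 8 = 792
  00010001111 = 128 + 8 + 4 + 2 + 1 = 143
  792 - 143 = 649, and 01010001001 = 512 + 128 + 8 + 1 = 649 ✓



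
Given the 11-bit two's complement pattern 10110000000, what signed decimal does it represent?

Binary: 10110000000
Sign bit: 1 (negative)
Invert: 01001111111
Add 1:  01010000000
Magnitude: 01010000000 = 512 + 128 = 640
Value: -640



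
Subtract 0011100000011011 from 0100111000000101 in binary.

Method 1 - Direct subtraction (column by column from the right: bit − bit − borrow-in; if negative, add 2 and borrow 1 from the next column):
borrow: 0110001111110100
        0100111000000101
-       0011100000011011
------------------------
        0001010111101010

Method 2 - Add two's complement:
Two's complement of 0011100000011011: invert → 1100011111100100, add 1 → 1100011111100101
  0100111000000101
+ 1100011111100101
------------------
 10001010111101010  (end carry out of the top bit = 1)
Discarding the end carry: 0001010111101010
Decimal check:
  0100111000000101 = 16384 + 2048 + 1024 + 512 + 4 + 1 = 19973
  0011100000011011 = 8192 + 4096 + 2048 + 16 + 8 + 2 + 1 = 14363
  19973 - 14363 = 5610, and 0001010111101010 = 4096 + 1024 + 256 + 128 + 64 + 32 + 8 + 2 = 5610 ✓



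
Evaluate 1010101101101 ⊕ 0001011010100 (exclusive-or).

XOR: 1 when bits differ
  1010101101101
^ 0001011010100
---------------
  1011110111001
Decimal: 5485 ^ 724 = 6073



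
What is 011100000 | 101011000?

OR: 1 when either bit is 1
  011100000
| 101011000
-----------
  111111000
Decimal: 224 | 344 = 504



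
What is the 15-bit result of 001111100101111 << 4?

Original: 001111100101111 (decimal 7983)
Shift left by 4 positions
Append 4 zeros on the right and drop the 4 high bits that overflow the 15-bit width
Result: 111001011110000 (decimal 29424)
Equivalent: 7983 << 4 = 7983 × 2^4 = 127728, truncated to 15 bits = 29424



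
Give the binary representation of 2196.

Using repeated division by 2:
2196 ÷ 2 = 1098 remainder 0
1098 ÷ 2 = 549 remainder 0
549 ÷ 2 = 274 remainder 1
274 ÷ 2 = 137 remainder 0
137 ÷ 2 = 68 remainder 1
68 ÷ 2 = 34 remainder 0
34 ÷ 2 = 17 remainder 0
17 ÷ 2 = 8 remainder 1
8 ÷ 2 = 4 remainder 0
4 ÷ 2 = 2 remainder 0
2 ÷ 2 = 1 remainder 0
1 ÷ 2 = 0 remainder 1
Reading remainders bottom to top: 100010010100



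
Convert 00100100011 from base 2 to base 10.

Sum of powers of 2 for each 1-bit:
2^0 + 2^1 + 2^5 + 2^8
= 1 + 2 + 32 + 256
= 291



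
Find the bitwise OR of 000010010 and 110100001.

OR: 1 when either bit is 1
  000010010
| 110100001
-----------
  110110011
Decimal: 18 | 417 = 435



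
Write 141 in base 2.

Using repeated division by 2:
141 ÷ 2 = 70 remainder 1
70 ÷ 2 = 35 remainder 0
35 ÷ 2 = 17 remainder 1
17 ÷ 2 = 8 remainder 1
8 ÷ 2 = 4 remainder 0
4 ÷ 2 = 2 remainder 0
2 ÷ 2 = 1 remainder 0
1 ÷ 2 = 0 remainder 1
Reading remainders bottom to top: 10001101



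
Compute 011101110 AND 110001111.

AND: 1 only when both bits are 1
  011101110
& 110001111
-----------
  010001110
Decimal: 238 & 399 = 142



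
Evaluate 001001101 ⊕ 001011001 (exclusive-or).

XOR: 1 when bits differ
  001001101
^ 001011001
-----------
  000010100
Decimal: 77 ^ 89 = 20



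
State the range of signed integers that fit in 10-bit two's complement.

For 10-bit two's complement:
Minimum: -2^9 = -512
Maximum: 2^9 - 1 = 511



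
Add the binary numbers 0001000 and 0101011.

Add column by column from the right: bit + bit + carry-in; write the sum mod 2, carry 1 when the sum is 2 or 3.
carry:  0010000
        0001000
+       0101011
---------------
       00110011
(the carry out of the leftmost column, 0, becomes the leading bit)
Decimal check:
  0001000 = 8
  0101011 = 32 + 8 + 2 + 1 = 43
  8 + 43 = 51, and 00110011 = 32 + 16 + 2 + 1 = 51 ✓



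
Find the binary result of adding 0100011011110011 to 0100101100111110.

Add column by column from the right: bit + bit + carry-in; write the sum mod 2, carry 1 when the sum is 2 or 3.
carry:  1001111111111100
        0100011011110011
+       0100101100111110
------------------------
       01001001000110001
(the carry out of the leftmost column, 0, becomes the leading bit)
Decimal check:
  0100011011110011 = 16384 + 1024 + 512 + 128 + 64 + 32 + 16 + 2 + 1 = 18163
  0100101100111110 = 16384 + 2048 + 512 + 256 + 32 + 16 + 8 + 4 + 2 = 19262
  18163 + 19262 = 37425, and 01001001000110001 = 32768 + 4096 + 512 + 32 + 16 + 1 = 37425 ✓



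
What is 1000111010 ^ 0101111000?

XOR: 1 when bits differ
  1000111010
^ 0101111000
------------
  1101000010
Decimal: 570 ^ 376 = 834



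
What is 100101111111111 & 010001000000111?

AND: 1 only when both bits are 1
  100101111111111
& 010001000000111
-----------------
  000001000000111
Decimal: 19455 & 8711 = 519



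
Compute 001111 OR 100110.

OR: 1 when either bit is 1
  001111
| 100110
--------
  101111
Decimal: 15 | 38 = 47



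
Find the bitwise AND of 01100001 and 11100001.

AND: 1 only when both bits are 1
  01100001
& 11100001
----------
  01100001
Decimal: 97 & 225 = 97



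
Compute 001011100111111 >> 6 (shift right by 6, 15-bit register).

Original: 001011100111111 (decimal 5951)
Shift right by 6 positions
Drop the 6 low bits; fill with zeros on the left
Result: 000000001011100 (decimal 92)
Equivalent: 5951 >> 6 = 5951 ÷ 2^6 = 92



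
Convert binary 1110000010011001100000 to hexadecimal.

Group into 4-bit nibbles from right:
  0011 = 3
  1000 = 8
  0010 = 2
  0110 = 6
  0110 = 6
  0000 = 0
Result: 382660



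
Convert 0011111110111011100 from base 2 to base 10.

Sum of powers of 2 for each 1-bit:
2^2 + 2^3 + 2^4 + 2^6 + 2^7 + 2^8 + 2^10 + 2^11 + 2^12 + 2^13 + 2^14 + 2^15 + 2^16
= 4 + 8 + 16 + 64 + 128 + 256 + 1024 + 2048 + 4096 + 8192 + 16384 + 32768 + 65536
= 130524



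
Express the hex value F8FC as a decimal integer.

Expand by place value (powers of 16):
Digit values: F = 15, C = 12
F8FC = 15 × 16^3 + 8 × 16^2 + 15 × 16^1 + 12 × 16^0
= 15 × 4096 + 8 × 256 + 15 × 16 + 12 × 1
= 61440 + 2048 + 240 + 12
= 63740



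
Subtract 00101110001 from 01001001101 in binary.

Method 1 - Direct subtraction (column by column from the right: bit − bit − borrow-in; if negative, add 2 and borrow 1 from the next column):
borrow: 01111100000
        01001001101
-       00101110001
-------------------
        00011011100

Method 2 - Add two's complement:
Two's complement of 00101110001: invert → 11010001110, add 1 → 11010001111
  01001001101
+ 11010001111
-------------
 100011011100  (end carry out of the top bit = 1)
Discarding the end carry: 00011011100
Decimal check:
  01001001101 = 512 + 64 + 8 + 4 + 1 = 589
  00101110001 = 256 + 64 + 32 + 16 + 1 = 369
  589 - 369 = 220, and 00011011100 = 128 + 64 + 16 + 8 + 4 = 220 ✓



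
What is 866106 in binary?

Using repeated division by 2:
866106 ÷ 2 = 433053 remainder 0
433053 ÷ 2 = 216526 remainder 1
216526 ÷ 2 = 108263 remainder 0
108263 ÷ 2 = 54131 remainder 1
54131 ÷ 2 = 27065 remainder 1
27065 ÷ 2 = 13532 remainder 1
13532 ÷ 2 = 6766 remainder 0
6766 ÷ 2 = 3383 remainder 0
3383 ÷ 2 = 1691 remainder 1
1691 ÷ 2 = 845 remainder 1
845 ÷ 2 = 422 remainder 1
422 ÷ 2 = 211 remainder 0
211 ÷ 2 = 105 remainder 1
105 ÷ 2 = 52 remainder 1
52 ÷ 2 = 26 remainder 0
26 ÷ 2 = 13 remainder 0
13 ÷ 2 = 6 remainder 1
6 ÷ 2 = 3 remainder 0
3 ÷ 2 = 1 remainder 1
1 ÷ 2 = 0 remainder 1
Reading remainders bottom to top: 11010011011100111010



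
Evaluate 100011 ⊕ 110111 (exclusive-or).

XOR: 1 when bits differ
  100011
^ 110111
--------
  010100
Decimal: 35 ^ 55 = 20



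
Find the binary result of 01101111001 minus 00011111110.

Method 1 - Direct subtraction (column by column from the right: bit − bit − borrow-in; if negative, add 2 and borrow 1 from the next column):
borrow: 00111111100
        01101111001
-       00011111110
-------------------
        01001111011

Method 2 - Add two's complement:
Two's complement of 00011111110: invert → 11100000001, add 1 → 11100000010
  01101111001
+ 11100000010
-------------
 101001111011  (end carry out of the top bit = 1)
Discarding the end carry: 01001111011
Decimal check:
  01101111001 = 512 + 256 + 64 + 32 + 16 + 8 + 1 = 889
  00011111110 = 128 + 64 + 32 + 16 + 8 + 4 + 2 = 254
  889 - 254 = 635, and 01001111011 = 512 + 64 + 32 + 16 + 8 + 2 + 1 = 635 ✓



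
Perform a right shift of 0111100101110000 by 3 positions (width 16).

Original: 0111100101110000 (decimal 31088)
Shift right by 3 positions
Drop the 3 low bits; fill with zeros on the left
Result: 0000111100101110 (decimal 3886)
Equivalent: 31088 >> 3 = 31088 ÷ 2^3 = 3886



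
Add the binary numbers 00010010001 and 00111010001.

Add column by column from the right: bit + bit + carry-in; write the sum mod 2, carry 1 when the sum is 2 or 3.
carry:  01100100010
        00010010001
+       00111010001
-------------------
       001001100010
(the carry out of the leftmost column, 0, becomes the leading bit)
Decimal check:
  00010010001 = 128 + 16 + 1 = 145
  00111010001 = 256 + 128 + 64 + 16 + 1 = 465
  145 + 465 = 610, and 001001100010 = 512 + 64 + 32 + 2 = 610 ✓



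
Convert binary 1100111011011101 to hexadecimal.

Group into 4-bit nibbles from right:
  1100 = C
  1110 = E
  1101 = D
  1101 = D
Result: CEDD



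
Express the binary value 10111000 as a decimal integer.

Sum of powers of 2 for each 1-bit:
2^3 + 2^4 + 2^5 + 2^7
= 8 + 16 + 32 + 128
= 184



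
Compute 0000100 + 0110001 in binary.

Add column by column from the right: bit + bit + carry-in; write the sum mod 2, carry 1 when the sum is 2 or 3.
carry:  0000000
        0000100
+       0110001
---------------
       00110101
(the carry out of the leftmost column, 0, becomes the leading bit)
Decimal check:
  0000100 = 4
  0110001 = 32 + 16 + 1 = 49
  4 + 49 = 53, and 00110101 = 32 + 16 + 4 + 1 = 53 ✓



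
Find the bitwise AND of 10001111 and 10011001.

AND: 1 only when both bits are 1
  10001111
& 10011001
----------
  10001001
Decimal: 143 & 153 = 137



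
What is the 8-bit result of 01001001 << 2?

Original: 01001001 (decimal 73)
Shift left by 2 positions
Append 2 zeros on the right and drop the 2 high bits that overflow the 8-bit width
Result: 00100100 (decimal 36)
Equivalent: 73 << 2 = 73 × 2^2 = 292, truncated to 8 bits = 36



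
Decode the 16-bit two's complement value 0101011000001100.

Binary: 0101011000001100
Sign bit: 0 (non-negative)
Read directly as an unsigned value:
0101011000001100 = 16384 + 4096 + 1024 + 512 + 8 + 4 = 22028
Value: 22028



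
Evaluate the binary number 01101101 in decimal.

Sum of powers of 2 for each 1-bit:
2^0 + 2^2 + 2^3 + 2^5 + 2^6
= 1 + 4 + 8 + 32 + 64
= 109



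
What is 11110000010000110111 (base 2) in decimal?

Sum of powers of 2 for each 1-bit:
2^0 + 2^1 + 2^2 + 2^4 + 2^5 + 2^10 + 2^16 + 2^17 + 2^18 + 2^19
= 1 + 2 + 4 + 16 + 32 + 1024 + 65536 + 131072 + 262144 + 524288
= 984119



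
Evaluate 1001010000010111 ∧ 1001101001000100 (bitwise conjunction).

AND: 1 only when both bits are 1
  1001010000010111
& 1001101001000100
------------------
  1001000000000100
Decimal: 37911 & 39492 = 36868



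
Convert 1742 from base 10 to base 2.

Using repeated division by 2:
1742 ÷ 2 = 871 remainder 0
871 ÷ 2 = 435 remainder 1
435 ÷ 2 = 217 remainder 1
217 ÷ 2 = 108 remainder 1
108 ÷ 2 = 54 remainder 0
54 ÷ 2 = 27 remainder 0
27 ÷ 2 = 13 remainder 1
13 ÷ 2 = 6 remainder 1
6 ÷ 2 = 3 remainder 0
3 ÷ 2 = 1 remainder 1
1 ÷ 2 = 0 remainder 1
Reading remainders bottom to top: 11011001110



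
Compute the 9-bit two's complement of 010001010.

Original: 010001010
Step 1 - Invert all bits: 101110101
Step 2 - Add 1: 101110110
Verification: 010001010 + 101110110 = 1000000000; discarding the end carry (carry out of the top bit) leaves the 9-bit value 000000000, as required for x + (-x)



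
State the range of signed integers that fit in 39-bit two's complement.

For 39-bit two's complement:
Minimum: -2^38 = -274877906944
Maximum: 2^38 - 1 = 274877906943



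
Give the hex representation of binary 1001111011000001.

Group into 4-bit nibbles from right:
  1001 = 9
  1110 = E
  1100 = C
  0001 = 1
Result: 9EC1



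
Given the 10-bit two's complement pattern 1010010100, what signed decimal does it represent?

Binary: 1010010100
Sign bit: 1 (negative)
Invert: 0101101011
Add 1:  0101101100
Magnitude: 0101101100 = 256 + 64 + 32 + 8 + 4 = 364
Value: -364



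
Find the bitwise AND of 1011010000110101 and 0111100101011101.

AND: 1 only when both bits are 1
  1011010000110101
& 0111100101011101
------------------
  0011000000010101
Decimal: 46133 & 31069 = 12309



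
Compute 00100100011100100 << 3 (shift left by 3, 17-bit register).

Original: 00100100011100100 (decimal 18660)
Shift left by 3 positions
Append 3 zeros on the right and drop the 3 high bits that overflow the 17-bit width
Result: 00100011100100000 (decimal 18208)
Equivalent: 18660 << 3 = 18660 × 2^3 = 149280, truncated to 17 bits = 18208



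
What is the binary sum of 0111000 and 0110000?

Add column by column from the right: bit + bit + carry-in; write the sum mod 2, carry 1 when the sum is 2 or 3.
carry:  1100000
        0111000
+       0110000
---------------
       01101000
(the carry out of the leftmost column, 0, becomes the leading bit)
Decimal check:
  0111000 = 32 + 16 + 8 = 56
  0110000 = 32 + 16 = 48
  56 + 48 = 104, and 01101000 = 64 + 32 + 8 = 104 ✓



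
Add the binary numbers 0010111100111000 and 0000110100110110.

Add column by column from the right: bit + bit + carry-in; write the sum mod 2, carry 1 when the sum is 2 or 3.
carry:  0001111001100000
        0010111100111000
+       0000110100110110
------------------------
       00011110001101110
(the carry out of the leftmost column, 0, becomes the leading bit)
Decimal check:
  0010111100111000 = 8192 + 2048 + 1024 + 512 + 256 + 32 + 16 + 8 = 12088
  0000110100110110 = 2048 + 1024 + 256 + 32 + 16 + 4 + 2 = 3382
  12088 + 3382 = 15470, and 00011110001101110 = 8192 + 4096 + 2048 + 1024 + 64 + 32 + 8 + 4 + 2 = 15470 ✓



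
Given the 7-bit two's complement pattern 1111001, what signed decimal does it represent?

Binary: 1111001
Sign bit: 1 (negative)
Invert: 0000110
Add 1:  0000111
Magnitude: 0000111 = 4 + 2 + 1 = 7
Value: -7



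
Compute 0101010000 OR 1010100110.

OR: 1 when either bit is 1
  0101010000
| 1010100110
------------
  1111110110
Decimal: 336 | 678 = 1014



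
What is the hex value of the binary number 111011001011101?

Group into 4-bit nibbles from right:
  0111 = 7
  0110 = 6
  0101 = 5
  1101 = D
Result: 765D



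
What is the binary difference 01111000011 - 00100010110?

Method 1 - Direct subtraction (column by column from the right: bit − bit − borrow-in; if negative, add 2 and borrow 1 from the next column):
borrow: 00001111000
        01111000011
-       00100010110
-------------------
        01010101101

Method 2 - Add two's complement:
Two's complement of 00100010110: invert → 11011101001, add 1 → 11011101010
  01111000011
+ 11011101010
-------------
 101010101101  (end carry out of the top bit = 1)
Discarding the end carry: 01010101101
Decimal check:
  01111000011 = 512 + 256 + 128 + 64 + 2 + 1 = 963
  00100010110 = 256 + 16 + 4 + 2 = 278
  963 - 278 = 685, and 01010101101 = 512 + 128 + 32 + 8 + 4 + 1 = 685 ✓



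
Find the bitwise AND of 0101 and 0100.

AND: 1 only when both bits are 1
  0101
& 0100
------
  0100
Decimal: 5 & 4 = 4



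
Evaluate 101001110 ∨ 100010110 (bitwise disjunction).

OR: 1 when either bit is 1
  101001110
| 100010110
-----------
  101011110
Decimal: 334 | 278 = 350



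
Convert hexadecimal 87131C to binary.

Convert each hex digit to 4 bits:
  8 = 1000
  7 = 0111
  1 = 0001
  3 = 0011
  1 = 0001
  C = 1100
Concatenate: 100001110001001100011100



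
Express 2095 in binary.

Using repeated division by 2:
2095 ÷ 2 = 1047 remainder 1
1047 ÷ 2 = 523 remainder 1
523 ÷ 2 = 261 remainder 1
261 ÷ 2 = 130 remainder 1
130 ÷ 2 = 65 remainder 0
65 ÷ 2 = 32 remainder 1
32 ÷ 2 = 16 remainder 0
16 ÷ 2 = 8 remainder 0
8 ÷ 2 = 4 remainder 0
4 ÷ 2 = 2 remainder 0
2 ÷ 2 = 1 remainder 0
1 ÷ 2 = 0 remainder 1
Reading remainders bottom to top: 100000101111



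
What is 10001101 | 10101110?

OR: 1 when either bit is 1
  10001101
| 10101110
----------
  10101111
Decimal: 141 | 174 = 175



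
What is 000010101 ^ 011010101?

XOR: 1 when bits differ
  000010101
^ 011010101
-----------
  011000000
Decimal: 21 ^ 213 = 192



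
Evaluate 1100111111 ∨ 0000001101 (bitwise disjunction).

OR: 1 when either bit is 1
  1100111111
| 0000001101
------------
  1100111111
Decimal: 831 | 13 = 831



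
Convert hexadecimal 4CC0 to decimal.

Expand by place value (powers of 16):
Digit values: C = 12
4CC0 = 4 × 16^3 + 12 × 16^2 + 12 × 16^1 + 0 × 16^0
= 4 × 4096 + 12 × 256 + 12 × 16 + 0 × 1
= 16384 + 3072 + 192 + 0
= 19648



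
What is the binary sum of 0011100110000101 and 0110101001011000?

Add column by column from the right: bit + bit + carry-in; write the sum mod 2, carry 1 when the sum is 2 or 3.
carry:  1111000000000000
        0011100110000101
+       0110101001011000
------------------------
       01010001111011101
(the carry out of the leftmost column, 0, becomes the leading bit)
Decimal check:
  0011100110000101 = 8192 + 4096 + 2048 + 256 + 128 + 4 + 1 = 14725
  0110101001011000 = 16384 + 8192 + 2048 + 512 + 64 + 16 + 8 = 27224
  14725 + 27224 = 41949, and 01010001111011101 = 32768 + 8192 + 512 + 256 + 128 + 64 + 16 + 8 + 4 + 1 = 41949 ✓



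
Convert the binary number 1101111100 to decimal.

Sum of powers of 2 for each 1-bit:
2^2 + 2^3 + 2^4 + 2^5 + 2^6 + 2^8 + 2^9
= 4 + 8 + 16 + 32 + 64 + 256 + 512
= 892



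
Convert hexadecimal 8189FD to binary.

Convert each hex digit to 4 bits:
  8 = 1000
  1 = 0001
  8 = 1000
  9 = 1001
  F = 1111
  D = 1101
Concatenate: 100000011000100111111101



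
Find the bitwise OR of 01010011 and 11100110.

OR: 1 when either bit is 1
  01010011
| 11100110
----------
  11110111
Decimal: 83 | 230 = 247



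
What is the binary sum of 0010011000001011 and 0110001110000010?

Add column by column from the right: bit + bit + carry-in; write the sum mod 2, carry 1 when the sum is 2 or 3.
carry:  1100110000000100
        0010011000001011
+       0110001110000010
------------------------
       01000100110001101
(the carry out of the leftmost column, 0, becomes the leading bit)
Decimal check:
  0010011000001011 = 8192 + 1024 + 512 + 8 + 2 + 1 = 9739
  0110001110000010 = 16384 + 8192 + 512 + 256 + 128 + 2 = 25474
  9739 + 25474 = 35213, and 01000100110001101 = 32768 + 2048 + 256 + 128 + 8 + 4 + 1 = 35213 ✓



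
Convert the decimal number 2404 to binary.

Using repeated division by 2:
2404 ÷ 2 = 1202 remainder 0
1202 ÷ 2 = 601 remainder 0
601 ÷ 2 = 300 remainder 1
300 ÷ 2 = 150 remainder 0
150 ÷ 2 = 75 remainder 0
75 ÷ 2 = 37 remainder 1
37 ÷ 2 = 18 remainder 1
18 ÷ 2 = 9 remainder 0
9 ÷ 2 = 4 remainder 1
4 ÷ 2 = 2 remainder 0
2 ÷ 2 = 1 remainder 0
1 ÷ 2 = 0 remainder 1
Reading remainders bottom to top: 100101100100



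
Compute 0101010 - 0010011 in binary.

Method 1 - Direct subtraction (column by column from the right: bit − bit − borrow-in; if negative, add 2 and borrow 1 from the next column):
borrow: 0101110
        0101010
-       0010011
---------------
        0010111

Method 2 - Add two's complement:
Two's complement of 0010011: invert → 1101100, add 1 → 1101101
  0101010
+ 1101101
---------
 10010111  (end carry out of the top bit = 1)
Discarding the end carry: 0010111
Decimal check:
  0101010 = 32 + 8 + 2 = 42
  0010011 = 16 + 2 + 1 = 19
  42 - 19 = 23, and 0010111 = 16 + 4 + 2 + 1 = 23 ✓



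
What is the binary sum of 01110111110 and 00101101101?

Add column by column from the right: bit + bit + carry-in; write the sum mod 2, carry 1 when the sum is 2 or 3.
carry:  11111111000
        01110111110
+       00101101101
-------------------
       010100101011
(the carry out of the leftmost column, 0, becomes the leading bit)
Decimal check:
  01110111110 = 512 + 256 + 128 + 32 + 16 + 8 + 4 + 2 = 958
  00101101101 = 256 + 64 + 32 + 8 + 4 + 1 = 365
  958 + 365 = 1323, and 010100101011 = 1024 + 256 + 32 + 8 + 2 + 1 = 1323 ✓



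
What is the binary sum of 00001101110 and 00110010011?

Add column by column from the right: bit + bit + carry-in; write the sum mod 2, carry 1 when the sum is 2 or 3.
carry:  01111111100
        00001101110
+       00110010011
-------------------
       001000000001
(the carry out of the leftmost column, 0, becomes the leading bit)
Decimal check:
  00001101110 = 64 + 32 + 8 + 4 + 2 = 110
  00110010011 = 256 + 128 + 16 + 2 + 1 = 403
  110 + 403 = 513, and 001000000001 = 512 + 1 = 513 ✓



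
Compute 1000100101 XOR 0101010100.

XOR: 1 when bits differ
  1000100101
^ 0101010100
------------
  1101110001
Decimal: 549 ^ 340 = 881



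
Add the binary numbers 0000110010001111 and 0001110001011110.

Add column by column from the right: bit + bit + carry-in; write the sum mod 2, carry 1 when the sum is 2 or 3.
carry:  0011100000111100
        0000110010001111
+       0001110001011110
------------------------
       00010100011101101
(the carry out of the leftmost column, 0, becomes the leading bit)
Decimal check:
  0000110010001111 = 2048 + 1024 + 128 + 8 + 4 + 2 + 1 = 3215
  0001110001011110 = 4096 + 2048 + 1024 + 64 + 16 + 8 + 4 + 2 = 7262
  3215 + 7262 = 10477, and 00010100011101101 = 8192 + 2048 + 128 + 64 + 32 + 8 + 4 + 1 = 10477 ✓



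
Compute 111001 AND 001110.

AND: 1 only when both bits are 1
  111001
& 001110
--------
  001000
Decimal: 57 & 14 = 8



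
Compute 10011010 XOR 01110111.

XOR: 1 when bits differ
  10011010
^ 01110111
----------
  11101101
Decimal: 154 ^ 119 = 237



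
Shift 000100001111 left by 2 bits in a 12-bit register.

Original: 000100001111 (decimal 271)
Shift left by 2 positions
Append 2 zeros on the right
Result: 010000111100 (decimal 1084)
Equivalent: 271 << 2 = 271 × 2^2 = 1084



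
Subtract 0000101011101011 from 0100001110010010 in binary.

Method 1 - Direct subtraction (column by column from the right: bit − bit − borrow-in; if negative, add 2 and borrow 1 from the next column):
borrow: 0111000111011110
        0100001110010010
-       0000101011101011
------------------------
        0011100010100111

Method 2 - Add two's complement:
Two's complement of 0000101011101011: invert → 1111010100010100, add 1 → 1111010100010101
  0100001110010010
+ 1111010100010101
------------------
 10011100010100111  (end carry out of the top bit = 1)
Discarding the end carry: 0011100010100111
Decimal check:
  0100001110010010 = 16384 + 512 + 256 + 128 + 16 + 2 = 17298
  0000101011101011 = 2048 + 512 + 128 + 64 + 32 + 8 + 2 + 1 = 2795
  17298 - 2795 = 14503, and 0011100010100111 = 8192 + 4096 + 2048 + 128 + 32 + 4 + 2 + 1 = 14503 ✓



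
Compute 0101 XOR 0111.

XOR: 1 when bits differ
  0101
^ 0111
------
  0010
Decimal: 5 ^ 7 = 2



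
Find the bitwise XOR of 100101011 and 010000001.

XOR: 1 when bits differ
  100101011
^ 010000001
-----------
  110101010
Decimal: 299 ^ 129 = 426



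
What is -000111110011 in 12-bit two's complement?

Original: 000111110011
Step 1 - Invert all bits: 111000001100
Step 2 - Add 1: 111000001101
Verification: 000111110011 + 111000001101 = 1000000000000; discarding the end carry (carry out of the top bit) leaves the 12-bit value 000000000000, as required for x + (-x)



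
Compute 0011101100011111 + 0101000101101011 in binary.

Add column by column from the right: bit + bit + carry-in; write the sum mod 2, carry 1 when the sum is 2 or 3.
carry:  1110011011111110
        0011101100011111
+       0101000101101011
------------------------
       01000110010001010
(the carry out of the leftmost column, 0, becomes the leading bit)
Decimal check:
  0011101100011111 = 8192 + 4096 + 2048 + 512 + 256 + 16 + 8 + 4 + 2 + 1 = 15135
  0101000101101011 = 16384 + 4096 + 256 + 64 + 32 + 8 + 2 + 1 = 20843
  15135 + 20843 = 35978, and 01000110010001010 = 32768 + 2048 + 1024 + 128 + 8 + 2 = 35978 ✓



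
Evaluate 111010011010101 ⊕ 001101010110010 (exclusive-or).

XOR: 1 when bits differ
  111010011010101
^ 001101010110010
-----------------
  110111001100111
Decimal: 29909 ^ 6834 = 28263



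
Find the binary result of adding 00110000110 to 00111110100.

Add column by column from the right: bit + bit + carry-in; write the sum mod 2, carry 1 when the sum is 2 or 3.
carry:  01100001000
        00110000110
+       00111110100
-------------------
       001101111010
(the carry out of the leftmost column, 0, becomes the leading bit)
Decimal check:
  00110000110 = 256 + 128 + 4 + 2 = 390
  00111110100 = 256 + 128 + 64 + 32 + 16 + 4 = 500
  390 + 500 = 890, and 001101111010 = 512 + 256 + 64 + 32 + 16 + 8 + 2 = 890 ✓



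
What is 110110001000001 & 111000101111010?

AND: 1 only when both bits are 1
  110110001000001
& 111000101111010
-----------------
  110000001000000
Decimal: 27713 & 29050 = 24640



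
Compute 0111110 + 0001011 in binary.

Add column by column from the right: bit + bit + carry-in; write the sum mod 2, carry 1 when the sum is 2 or 3.
carry:  1111100
        0111110
+       0001011
---------------
       01001001
(the carry out of the leftmost column, 0, becomes the leading bit)
Decimal check:
  0111110 = 32 + 16 + 8 + 4 + 2 = 62
  0001011 = 8 + 2 + 1 = 11
  62 + 11 = 73, and 01001001 = 64 + 8 + 1 = 73 ✓



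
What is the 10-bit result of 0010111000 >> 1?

Original: 0010111000 (decimal 184)
Shift right by 1 position
Drop the 1 low bit; fill with zero on the left
Result: 0001011100 (decimal 92)
Equivalent: 184 >> 1 = 184 ÷ 2^1 = 92



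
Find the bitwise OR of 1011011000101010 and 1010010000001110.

OR: 1 when either bit is 1
  1011011000101010
| 1010010000001110
------------------
  1011011000101110
Decimal: 46634 | 41998 = 46638



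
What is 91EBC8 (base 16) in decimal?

Expand by place value (powers of 16):
Digit values: E = 14, B = 11, C = 12
91EBC8 = 9 × 16^5 + 1 × 16^4 + 14 × 16^3 + 11 × 16^2 + 12 × 16^1 + 8 × 16^0
= 9 × 1048576 + 1 × 65536 + 14 × 4096 + 11 × 256 + 12 × 16 + 8 × 1
= 9437184 + 65536 + 57344 + 2816 + 192 + 8
= 9563080



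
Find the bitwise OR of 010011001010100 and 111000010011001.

OR: 1 when either bit is 1
  010011001010100
| 111000010011001
-----------------
  111011011011101
Decimal: 9812 | 28825 = 30429



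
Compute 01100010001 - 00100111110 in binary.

Method 1 - Direct subtraction (column by column from the right: bit − bit − borrow-in; if negative, add 2 and borrow 1 from the next column):
borrow: 01111111100
        01100010001
-       00100111110
-------------------
        00111010011

Method 2 - Add two's complement:
Two's complement of 00100111110: invert → 11011000001, add 1 → 11011000010
  01100010001
+ 11011000010
-------------
 100111010011  (end carry out of the top bit = 1)
Discarding the end carry: 00111010011
Decimal check:
  01100010001 = 512 + 256 + 16 + 1 = 785
  00100111110 = 256 + 32 + 16 + 8 + 4 + 2 = 318
  785 - 318 = 467, and 00111010011 = 256 + 128 + 64 + 16 + 2 + 1 = 467 ✓



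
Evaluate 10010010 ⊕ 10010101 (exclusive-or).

XOR: 1 when bits differ
  10010010
^ 10010101
----------
  00000111
Decimal: 146 ^ 149 = 7



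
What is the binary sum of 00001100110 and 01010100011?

Add column by column from the right: bit + bit + carry-in; write the sum mod 2, carry 1 when the sum is 2 or 3.
carry:  00111001100
        00001100110
+       01010100011
-------------------
       001100001001
(the carry out of the leftmost column, 0, becomes the leading bit)
Decimal check:
  00001100110 = 64 + 32 + 4 + 2 = 102
  01010100011 = 512 + 128 + 32 + 2 + 1 = 675
  102 + 675 = 777, and 001100001001 = 512 + 256 + 8 + 1 = 777 ✓



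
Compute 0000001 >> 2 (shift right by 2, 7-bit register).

Original: 0000001 (decimal 1)
Shift right by 2 positions
Drop the 2 low bits; fill with zeros on the left
Result: 0000000 (decimal 0)
Equivalent: 1 >> 2 = 1 ÷ 2^2 = 0



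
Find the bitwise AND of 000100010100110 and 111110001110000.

AND: 1 only when both bits are 1
  000100010100110
& 111110001110000
-----------------
  000100000100000
Decimal: 2214 & 31856 = 2080



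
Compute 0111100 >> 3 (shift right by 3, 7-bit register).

Original: 0111100 (decimal 60)
Shift right by 3 positions
Drop the 3 low bits; fill with zeros on the left
Result: 0000111 (decimal 7)
Equivalent: 60 >> 3 = 60 ÷ 2^3 = 7



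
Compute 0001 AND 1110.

AND: 1 only when both bits are 1
  0001
& 1110
------
  0000
Decimal: 1 & 14 = 0



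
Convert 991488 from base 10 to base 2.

Using repeated division by 2:
991488 ÷ 2 = 495744 remainder 0
495744 ÷ 2 = 247872 remainder 0
247872 ÷ 2 = 123936 remainder 0
123936 ÷ 2 = 61968 remainder 0
61968 ÷ 2 = 30984 remainder 0
30984 ÷ 2 = 15492 remainder 0
15492 ÷ 2 = 7746 remainder 0
7746 ÷ 2 = 3873 remainder 0
3873 ÷ 2 = 1936 remainder 1
1936 ÷ 2 = 968 remainder 0
968 ÷ 2 = 484 remainder 0
484 ÷ 2 = 242 remainder 0
242 ÷ 2 = 121 remainder 0
121 ÷ 2 = 60 remainder 1
60 ÷ 2 = 30 remainder 0
30 ÷ 2 = 15 remainder 0
15 ÷ 2 = 7 remainder 1
7 ÷ 2 = 3 remainder 1
3 ÷ 2 = 1 remainder 1
1 ÷ 2 = 0 remainder 1
Reading remainders bottom to top: 11110010000100000000

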